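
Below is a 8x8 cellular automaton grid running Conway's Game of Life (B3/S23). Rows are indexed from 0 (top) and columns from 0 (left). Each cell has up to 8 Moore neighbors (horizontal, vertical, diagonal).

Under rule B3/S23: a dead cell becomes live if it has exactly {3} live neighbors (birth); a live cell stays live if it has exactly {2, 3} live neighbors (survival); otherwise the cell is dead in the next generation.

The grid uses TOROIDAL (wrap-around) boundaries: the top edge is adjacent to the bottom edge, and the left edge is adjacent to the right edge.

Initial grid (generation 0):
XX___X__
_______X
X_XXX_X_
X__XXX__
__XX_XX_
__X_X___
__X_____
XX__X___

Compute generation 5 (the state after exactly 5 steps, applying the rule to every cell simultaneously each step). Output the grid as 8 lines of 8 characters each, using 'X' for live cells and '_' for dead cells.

Simulating step by step:
Generation 0 (given above): 23 live cells
Generation 1: 22 live cells
_X_____X
__XXXXXX
XXX___X_
________
_XX___X_
_XX_XX__
__X_____
X_X_____
Generation 2: 22 live cells
_X__XX_X
___XXX__
XXX_X_X_
X______X
_XXX_X__
_____X__
__X_____
X_X_____
Generation 3: 27 live cells
XXX__XX_
_______X
XXX_X_X_
____XXXX
XXX_X_X_
_X_XX___
_X______
X_XX____
Generation 4: 23 live cells
X_XX__X_
___X____
XX_XX___
____X___
XXX___X_
___XXX__
XX__X___
X__X___X
Generation 5: 26 live cells
(generation 5 grid is the final answer)

Answer: XXXXX___
X______X
__XXX___
____XX_X
_XX_____
___XXX_X
XXX__X_X
___XX___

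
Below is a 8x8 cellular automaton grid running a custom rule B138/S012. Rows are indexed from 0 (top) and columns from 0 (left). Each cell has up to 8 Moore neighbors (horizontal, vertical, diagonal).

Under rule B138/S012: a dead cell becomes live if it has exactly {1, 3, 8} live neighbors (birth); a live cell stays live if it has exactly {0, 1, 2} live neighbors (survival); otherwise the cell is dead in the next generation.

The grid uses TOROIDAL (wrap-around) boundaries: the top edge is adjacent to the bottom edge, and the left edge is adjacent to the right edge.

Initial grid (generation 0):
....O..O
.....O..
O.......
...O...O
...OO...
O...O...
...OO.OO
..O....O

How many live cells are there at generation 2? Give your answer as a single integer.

Simulating step by step:
Generation 0 (given above): 16 live cells
Generation 1: 33 live cells
.OO.O.OO
.O.O.O..
OOOO.O..
.O.OOOOO
.O....O.
OO.....O
O...OOO.
OOO.OO..
Generation 2: 7 live cells
.......O
.......O
.......O
........
....O...
...O....
..OO....
........
Population at generation 2: 7

Answer: 7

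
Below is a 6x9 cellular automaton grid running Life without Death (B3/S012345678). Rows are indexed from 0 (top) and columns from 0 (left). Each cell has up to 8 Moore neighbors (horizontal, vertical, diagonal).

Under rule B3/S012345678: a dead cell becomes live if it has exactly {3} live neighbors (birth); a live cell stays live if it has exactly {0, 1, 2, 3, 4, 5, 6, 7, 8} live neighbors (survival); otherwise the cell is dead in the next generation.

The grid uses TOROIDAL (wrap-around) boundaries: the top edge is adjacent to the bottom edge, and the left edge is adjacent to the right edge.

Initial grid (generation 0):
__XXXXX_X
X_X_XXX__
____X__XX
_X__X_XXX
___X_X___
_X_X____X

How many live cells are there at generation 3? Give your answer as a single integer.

Simulating step by step:
Generation 0 (given above): 24 live cells
Generation 1: 33 live cells
__XXXXX_X
XXX_XXX__
_X__X__XX
XX_XX_XXX
___X_XX_X
XX_X__XXX
Generation 2: 33 live cells
__XXXXX_X
XXX_XXX__
_X__X__XX
XX_XX_XXX
___X_XX_X
XX_X__XXX
Generation 3: 33 live cells
__XXXXX_X
XXX_XXX__
_X__X__XX
XX_XX_XXX
___X_XX_X
XX_X__XXX
Population at generation 3: 33

Answer: 33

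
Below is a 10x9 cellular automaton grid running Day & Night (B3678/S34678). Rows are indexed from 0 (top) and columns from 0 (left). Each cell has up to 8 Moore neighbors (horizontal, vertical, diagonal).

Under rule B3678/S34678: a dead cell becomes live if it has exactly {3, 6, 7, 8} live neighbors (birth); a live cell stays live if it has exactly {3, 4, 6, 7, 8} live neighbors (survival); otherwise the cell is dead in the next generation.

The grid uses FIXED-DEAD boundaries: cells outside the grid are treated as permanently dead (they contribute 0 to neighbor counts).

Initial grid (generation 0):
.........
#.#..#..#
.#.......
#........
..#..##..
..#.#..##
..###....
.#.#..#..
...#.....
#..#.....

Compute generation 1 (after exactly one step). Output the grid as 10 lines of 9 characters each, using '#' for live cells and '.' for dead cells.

Answer: .........
.#.......
##.......
.#.......
.#.#...#.
.####.#..
.##.##.#.
...#.....
....#....
.........

Derivation:
Simulating step by step:
Generation 0 (given above): 22 live cells
Generation 1: 19 live cells
(generation 1 grid is the final answer)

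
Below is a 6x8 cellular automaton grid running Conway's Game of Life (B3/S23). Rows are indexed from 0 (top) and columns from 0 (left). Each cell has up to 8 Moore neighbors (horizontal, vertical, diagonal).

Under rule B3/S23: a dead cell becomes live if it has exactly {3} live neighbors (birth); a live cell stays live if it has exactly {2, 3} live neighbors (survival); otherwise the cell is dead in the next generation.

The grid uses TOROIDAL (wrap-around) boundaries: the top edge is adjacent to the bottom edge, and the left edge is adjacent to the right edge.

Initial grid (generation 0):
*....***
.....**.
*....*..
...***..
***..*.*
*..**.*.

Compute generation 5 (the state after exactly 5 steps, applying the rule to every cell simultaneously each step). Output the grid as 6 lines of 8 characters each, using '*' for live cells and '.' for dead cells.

Simulating step by step:
Generation 0 (given above): 20 live cells
Generation 1: 14 live cells
*.......
*...*...
........
..**.*.*
***....*
..***...
Generation 2: 14 live cells
.*..*...
........
...**...
..**..**
*.....**
..**...*
Generation 3: 20 live cells
..**....
...**...
..***...
*.*****.
**......
.***..**
Generation 4: 7 live cells
.*......
........
.*......
*....*.*
........
...*...*
Generation 5: 5 live cells
(generation 5 grid is the final answer)

Answer: ........
........
*.......
*.......
*.....**
........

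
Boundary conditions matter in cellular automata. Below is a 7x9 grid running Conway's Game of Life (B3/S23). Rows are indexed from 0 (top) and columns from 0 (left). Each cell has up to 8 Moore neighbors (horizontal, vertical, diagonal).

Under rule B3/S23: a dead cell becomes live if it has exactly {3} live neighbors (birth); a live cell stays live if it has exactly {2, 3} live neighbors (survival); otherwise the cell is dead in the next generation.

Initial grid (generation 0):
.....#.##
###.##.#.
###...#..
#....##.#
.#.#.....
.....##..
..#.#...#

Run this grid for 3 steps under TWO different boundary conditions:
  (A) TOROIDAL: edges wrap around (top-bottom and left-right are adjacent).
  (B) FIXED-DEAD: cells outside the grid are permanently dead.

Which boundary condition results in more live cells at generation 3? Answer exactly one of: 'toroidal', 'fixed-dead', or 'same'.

Answer: toroidal

Derivation:
Under TOROIDAL boundary, generation 3:
.##..#.#.
###...###
#....#..#
......#.#
.....#...
......##.
.....##.#
Population = 21

Under FIXED-DEAD boundary, generation 3:
......###
.##...#..
........#
......###
....#..#.
.....##..
.....##..
Population = 16

Comparison: toroidal=21, fixed-dead=16 -> toroidal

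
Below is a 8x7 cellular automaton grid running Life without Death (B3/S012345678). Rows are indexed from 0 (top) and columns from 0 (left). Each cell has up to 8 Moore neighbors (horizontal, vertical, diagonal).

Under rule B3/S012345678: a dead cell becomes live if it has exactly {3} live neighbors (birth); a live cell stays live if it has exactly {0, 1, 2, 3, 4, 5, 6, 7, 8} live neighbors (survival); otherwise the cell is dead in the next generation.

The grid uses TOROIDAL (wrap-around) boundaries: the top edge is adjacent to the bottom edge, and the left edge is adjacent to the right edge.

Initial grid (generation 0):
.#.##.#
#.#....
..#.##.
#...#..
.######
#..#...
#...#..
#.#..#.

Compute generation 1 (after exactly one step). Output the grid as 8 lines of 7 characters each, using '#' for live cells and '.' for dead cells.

Answer: .#.####
#.#...#
..#.###
#...#..
.######
#..#...
#..##..
#.#..#.

Derivation:
Simulating step by step:
Generation 0 (given above): 24 live cells
Generation 1: 28 live cells
(generation 1 grid is the final answer)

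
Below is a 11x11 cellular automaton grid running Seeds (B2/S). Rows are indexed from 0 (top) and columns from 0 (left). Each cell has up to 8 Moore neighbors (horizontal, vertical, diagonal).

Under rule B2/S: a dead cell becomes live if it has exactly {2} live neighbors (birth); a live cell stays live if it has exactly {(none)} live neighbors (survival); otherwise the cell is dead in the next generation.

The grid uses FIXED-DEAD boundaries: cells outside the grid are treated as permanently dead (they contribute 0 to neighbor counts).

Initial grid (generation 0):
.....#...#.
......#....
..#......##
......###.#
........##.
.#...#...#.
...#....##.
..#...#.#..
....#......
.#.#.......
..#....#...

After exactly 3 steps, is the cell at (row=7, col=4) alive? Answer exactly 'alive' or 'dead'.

Simulating step by step:
Generation 0 (given above): 26 live cells
Generation 1: 21 live cells
......#....
.....#..#..
.....#.....
...........
.....#.....
..#.#..#...
.#..###...#
....##.....
.#...#.#...
....#......
.#.#.......
Generation 2: 28 live cells
.....#.#...
....#..#...
....#.#....
....###....
...##.#....
.#.........
..#....#...
####...#...
...#.......
##.#.##....
..#.#......
Generation 3: 19 live cells
....#...#..
...#....#..
...........
...........
..#....#...
....####...
......#.#..
....#.#.#..
.....#.#...
...........
#.....#....

Cell (7,4) at generation 3: 1 -> alive

Answer: alive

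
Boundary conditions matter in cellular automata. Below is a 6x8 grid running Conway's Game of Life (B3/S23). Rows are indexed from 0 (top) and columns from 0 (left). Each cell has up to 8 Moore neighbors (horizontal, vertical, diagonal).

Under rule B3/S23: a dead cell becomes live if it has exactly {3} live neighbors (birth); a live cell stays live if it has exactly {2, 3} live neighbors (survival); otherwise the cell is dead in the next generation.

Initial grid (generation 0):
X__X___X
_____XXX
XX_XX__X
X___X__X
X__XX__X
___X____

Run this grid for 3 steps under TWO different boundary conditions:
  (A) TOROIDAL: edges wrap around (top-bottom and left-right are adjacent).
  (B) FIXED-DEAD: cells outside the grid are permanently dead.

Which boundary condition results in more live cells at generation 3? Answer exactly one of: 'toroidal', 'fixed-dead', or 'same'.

Under TOROIDAL boundary, generation 3:
X_X_____
XX___X__
________
__X_X___
___XX___
_XXXX_XX
Population = 15

Under FIXED-DEAD boundary, generation 3:
_XX_____
_XX___XX
_X_____X
_X___X_X
_XX_X_XX
___X____
Population = 17

Comparison: toroidal=15, fixed-dead=17 -> fixed-dead

Answer: fixed-dead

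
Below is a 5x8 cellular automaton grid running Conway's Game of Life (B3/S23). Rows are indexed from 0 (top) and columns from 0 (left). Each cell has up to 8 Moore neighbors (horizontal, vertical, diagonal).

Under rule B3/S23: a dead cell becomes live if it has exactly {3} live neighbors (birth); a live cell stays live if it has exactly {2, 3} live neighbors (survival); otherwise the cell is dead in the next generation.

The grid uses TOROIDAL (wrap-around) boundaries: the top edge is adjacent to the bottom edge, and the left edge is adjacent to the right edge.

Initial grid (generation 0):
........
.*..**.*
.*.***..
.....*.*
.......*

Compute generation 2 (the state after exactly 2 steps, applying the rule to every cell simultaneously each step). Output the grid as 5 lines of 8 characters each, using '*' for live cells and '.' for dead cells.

Answer: .*....*.
..*****.
..**.***
........
.....**.

Derivation:
Simulating step by step:
Generation 0 (given above): 11 live cells
Generation 1: 12 live cells
*.....*.
*.**.**.
..**....
*....*..
......*.
Generation 2: 14 live cells
(generation 2 grid is the final answer)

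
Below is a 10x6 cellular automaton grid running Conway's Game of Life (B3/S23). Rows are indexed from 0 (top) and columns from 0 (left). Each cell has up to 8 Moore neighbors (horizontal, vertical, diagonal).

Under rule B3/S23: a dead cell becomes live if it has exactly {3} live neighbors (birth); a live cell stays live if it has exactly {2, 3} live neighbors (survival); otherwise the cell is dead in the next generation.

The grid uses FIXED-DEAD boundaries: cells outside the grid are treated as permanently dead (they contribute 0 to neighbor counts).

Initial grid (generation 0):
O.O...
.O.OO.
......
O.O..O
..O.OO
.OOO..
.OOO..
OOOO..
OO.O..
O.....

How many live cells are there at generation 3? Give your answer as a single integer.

Simulating step by step:
Generation 0 (given above): 25 live cells
Generation 1: 21 live cells
.OOO..
.OOO..
.OOOO.
.O.OOO
....OO
......
....O.
....O.
...O..
OO....
Generation 2: 12 live cells
.O.O..
O.....
O....O
.O....
...O.O
....OO
......
...OO.
......
......
Generation 3: 10 live cells
......
OO....
OO....
....O.
.....O
....OO
...O.O
......
......
......
Population at generation 3: 10

Answer: 10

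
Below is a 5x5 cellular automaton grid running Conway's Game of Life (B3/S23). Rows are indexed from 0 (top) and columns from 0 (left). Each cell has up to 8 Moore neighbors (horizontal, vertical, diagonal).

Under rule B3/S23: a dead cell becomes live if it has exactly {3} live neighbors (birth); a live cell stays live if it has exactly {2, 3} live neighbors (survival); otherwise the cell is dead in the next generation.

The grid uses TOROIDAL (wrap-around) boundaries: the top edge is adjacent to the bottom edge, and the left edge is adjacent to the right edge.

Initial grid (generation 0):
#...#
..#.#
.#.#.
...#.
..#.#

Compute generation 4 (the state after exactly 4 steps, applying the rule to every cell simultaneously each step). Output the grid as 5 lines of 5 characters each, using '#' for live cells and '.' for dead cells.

Simulating step by step:
Generation 0 (given above): 9 live cells
Generation 1: 12 live cells
##..#
.##.#
...##
...##
#...#
Generation 2: 4 live cells
..#..
.##..
.....
.....
.#...
Generation 3: 3 live cells
..#..
.##..
.....
.....
.....
Generation 4: 4 live cells
(generation 4 grid is the final answer)

Answer: .##..
.##..
.....
.....
.....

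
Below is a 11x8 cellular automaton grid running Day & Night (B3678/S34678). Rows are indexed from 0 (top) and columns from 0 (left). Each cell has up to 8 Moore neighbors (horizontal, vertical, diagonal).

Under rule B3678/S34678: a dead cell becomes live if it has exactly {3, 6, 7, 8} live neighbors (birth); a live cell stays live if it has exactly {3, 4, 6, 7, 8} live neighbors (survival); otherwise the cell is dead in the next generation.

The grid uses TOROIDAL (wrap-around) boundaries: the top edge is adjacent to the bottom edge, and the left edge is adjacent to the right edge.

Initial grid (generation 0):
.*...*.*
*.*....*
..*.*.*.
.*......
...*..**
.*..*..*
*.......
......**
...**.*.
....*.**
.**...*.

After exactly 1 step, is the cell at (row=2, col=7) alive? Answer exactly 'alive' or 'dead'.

Simulating step by step:
Generation 0 (given above): 28 live cells
Generation 1: 26 live cells
.*.....*
*..*.*.*
*..*...*
..**.***
..*.....
......**
*.....*.
.....*.*
......*.
..*...**
......*.

Cell (2,7) at generation 1: 1 -> alive

Answer: alive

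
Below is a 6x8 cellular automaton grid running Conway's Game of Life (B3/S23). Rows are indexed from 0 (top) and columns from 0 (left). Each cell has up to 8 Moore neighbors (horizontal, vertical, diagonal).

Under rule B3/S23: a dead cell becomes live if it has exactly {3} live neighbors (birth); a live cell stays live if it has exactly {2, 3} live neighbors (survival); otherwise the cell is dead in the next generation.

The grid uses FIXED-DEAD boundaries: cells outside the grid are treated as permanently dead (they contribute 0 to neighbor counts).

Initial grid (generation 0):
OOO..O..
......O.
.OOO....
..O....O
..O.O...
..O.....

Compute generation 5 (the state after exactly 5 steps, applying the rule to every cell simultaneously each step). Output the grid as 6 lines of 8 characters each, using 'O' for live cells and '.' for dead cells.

Answer: ........
..OOO...
OO.OO...
OO..O...
..O.....
........

Derivation:
Simulating step by step:
Generation 0 (given above): 13 live cells
Generation 1: 9 live cells
.O......
O..O....
.OOO....
........
.OO.....
...O....
Generation 2: 8 live cells
........
O..O....
.OOO....
...O....
..O.....
..O.....
Generation 3: 9 live cells
........
.O.O....
.O.OO...
.O.O....
..OO....
........
Generation 4: 9 live cells
........
...OO...
OO.OO...
.O......
..OO....
........
Generation 5: 11 live cells
(generation 5 grid is the final answer)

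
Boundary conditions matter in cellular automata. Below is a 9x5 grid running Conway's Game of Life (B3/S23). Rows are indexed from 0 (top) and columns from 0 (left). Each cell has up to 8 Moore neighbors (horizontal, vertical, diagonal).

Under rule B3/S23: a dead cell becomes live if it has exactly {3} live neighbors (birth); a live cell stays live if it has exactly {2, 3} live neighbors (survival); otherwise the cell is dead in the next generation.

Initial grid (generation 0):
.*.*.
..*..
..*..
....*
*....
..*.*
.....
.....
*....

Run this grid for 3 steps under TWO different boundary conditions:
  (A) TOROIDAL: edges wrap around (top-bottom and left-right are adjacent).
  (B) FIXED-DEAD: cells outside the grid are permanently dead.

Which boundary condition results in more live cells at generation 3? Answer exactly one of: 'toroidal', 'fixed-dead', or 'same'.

Under TOROIDAL boundary, generation 3:
.....
...**
...**
...**
...**
.....
.....
.....
.....
Population = 8

Under FIXED-DEAD boundary, generation 3:
.*.*.
.*.**
..*..
.....
.....
.....
.....
.....
.....
Population = 6

Comparison: toroidal=8, fixed-dead=6 -> toroidal

Answer: toroidal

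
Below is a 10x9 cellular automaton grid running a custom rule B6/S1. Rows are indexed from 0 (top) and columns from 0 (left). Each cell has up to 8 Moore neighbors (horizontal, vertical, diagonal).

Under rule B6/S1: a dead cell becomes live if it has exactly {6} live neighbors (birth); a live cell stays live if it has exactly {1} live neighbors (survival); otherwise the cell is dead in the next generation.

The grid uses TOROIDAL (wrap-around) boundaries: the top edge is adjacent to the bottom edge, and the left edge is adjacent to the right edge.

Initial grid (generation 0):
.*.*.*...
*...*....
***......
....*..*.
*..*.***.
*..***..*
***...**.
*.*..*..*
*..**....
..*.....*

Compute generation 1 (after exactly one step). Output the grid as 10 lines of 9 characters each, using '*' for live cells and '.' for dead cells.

Simulating step by step:
Generation 0 (given above): 34 live cells
Generation 1: 7 live cells
(generation 1 grid is the final answer)

Answer: .....*...
.........
..*......
.........
....*....
......*..
........*
.*.......
.........
........*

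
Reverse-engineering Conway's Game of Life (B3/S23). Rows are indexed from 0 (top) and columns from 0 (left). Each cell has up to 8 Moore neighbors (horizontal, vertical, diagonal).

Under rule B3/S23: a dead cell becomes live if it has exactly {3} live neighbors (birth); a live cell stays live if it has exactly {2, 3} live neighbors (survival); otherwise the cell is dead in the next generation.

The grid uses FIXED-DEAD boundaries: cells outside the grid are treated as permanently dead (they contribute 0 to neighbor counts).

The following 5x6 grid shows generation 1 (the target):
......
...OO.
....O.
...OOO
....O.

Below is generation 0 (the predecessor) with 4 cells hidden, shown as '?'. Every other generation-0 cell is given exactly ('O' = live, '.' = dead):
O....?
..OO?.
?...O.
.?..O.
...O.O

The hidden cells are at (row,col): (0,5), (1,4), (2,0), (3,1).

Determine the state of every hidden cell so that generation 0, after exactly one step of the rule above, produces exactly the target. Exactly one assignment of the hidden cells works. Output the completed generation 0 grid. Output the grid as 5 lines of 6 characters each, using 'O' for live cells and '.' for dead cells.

Hidden generation-0 cells (in order): (0,5), (1,4), (2,0), (3,1).
A hidden cell only influences target cells in its own 3x3 neighborhood. Try each of the 2^4 = 16 assignments, step the completed generation 0 forward once under B3/S23, and compare with the target:
  (0,5)=. (1,4)=. (2,0)=. (3,1)=. -> step gives (1,4)='.' but target has 'O' -> reject
  (0,5)=. (1,4)=. (2,0)=. (3,1)=O -> step gives (1,4)='.' but target has 'O' -> reject
  (0,5)=. (1,4)=. (2,0)=O (3,1)=. -> step gives (1,1)='O' but target has '.' -> reject
  (0,5)=. (1,4)=. (2,0)=O (3,1)=O -> step gives (1,1)='O' but target has '.' -> reject
  (0,5)=. (1,4)=O (2,0)=. (3,1)=. -> step gives (0,3)='O' but target has '.' -> reject
  (0,5)=. (1,4)=O (2,0)=. (3,1)=O -> step gives (0,3)='O' but target has '.' -> reject
  (0,5)=. (1,4)=O (2,0)=O (3,1)=. -> step gives (0,3)='O' but target has '.' -> reject
  (0,5)=. (1,4)=O (2,0)=O (3,1)=O -> step gives (0,3)='O' but target has '.' -> reject
  (0,5)=O (1,4)=. (2,0)=. (3,1)=. -> step reproduces the target at every cell -> ACCEPT
  (0,5)=O (1,4)=. (2,0)=. (3,1)=O -> step gives (2,2)='O' but target has '.' -> reject
  (0,5)=O (1,4)=. (2,0)=O (3,1)=. -> step gives (1,1)='O' but target has '.' -> reject
  (0,5)=O (1,4)=. (2,0)=O (3,1)=O -> step gives (1,1)='O' but target has '.' -> reject
  (0,5)=O (1,4)=O (2,0)=. (3,1)=. -> step gives (0,3)='O' but target has '.' -> reject
  (0,5)=O (1,4)=O (2,0)=. (3,1)=O -> step gives (0,3)='O' but target has '.' -> reject
  (0,5)=O (1,4)=O (2,0)=O (3,1)=. -> step gives (0,3)='O' but target has '.' -> reject
  (0,5)=O (1,4)=O (2,0)=O (3,1)=O -> step gives (0,3)='O' but target has '.' -> reject
Unique solution: (0,5)=live, (1,4)=dead, (2,0)=dead, (3,1)=dead.
Check: live-neighbor counts of every cell in the completed generation 0:
022220
121232
012422
001333
001131
Applying B3/S23 to generation 0 with these counts gives:
......
...OO.
....O.
...OOO
....O.
which matches the target exactly.

Answer: O....O
..OO..
....O.
....O.
...O.O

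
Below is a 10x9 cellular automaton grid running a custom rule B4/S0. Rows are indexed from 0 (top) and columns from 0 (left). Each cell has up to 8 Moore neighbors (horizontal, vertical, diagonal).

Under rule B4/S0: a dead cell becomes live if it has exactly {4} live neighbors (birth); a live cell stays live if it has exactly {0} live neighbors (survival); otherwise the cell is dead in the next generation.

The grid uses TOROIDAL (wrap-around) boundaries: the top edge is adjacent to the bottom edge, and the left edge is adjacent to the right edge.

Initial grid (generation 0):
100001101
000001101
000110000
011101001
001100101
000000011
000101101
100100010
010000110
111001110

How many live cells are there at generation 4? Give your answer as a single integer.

Simulating step by step:
Generation 0 (given above): 36 live cells
Generation 1: 10 live cells
010000000
000010010
001001000
000000000
100000000
000000100
000000000
000000001
101000000
000000000
Generation 2: 6 live cells
010000000
000000010
001000000
000000000
100000000
000000100
000000000
000000000
001000000
000000000
Generation 3: 6 live cells
010000000
000000010
001000000
000000000
100000000
000000100
000000000
000000000
001000000
000000000
Generation 4: 6 live cells
010000000
000000010
001000000
000000000
100000000
000000100
000000000
000000000
001000000
000000000
Population at generation 4: 6

Answer: 6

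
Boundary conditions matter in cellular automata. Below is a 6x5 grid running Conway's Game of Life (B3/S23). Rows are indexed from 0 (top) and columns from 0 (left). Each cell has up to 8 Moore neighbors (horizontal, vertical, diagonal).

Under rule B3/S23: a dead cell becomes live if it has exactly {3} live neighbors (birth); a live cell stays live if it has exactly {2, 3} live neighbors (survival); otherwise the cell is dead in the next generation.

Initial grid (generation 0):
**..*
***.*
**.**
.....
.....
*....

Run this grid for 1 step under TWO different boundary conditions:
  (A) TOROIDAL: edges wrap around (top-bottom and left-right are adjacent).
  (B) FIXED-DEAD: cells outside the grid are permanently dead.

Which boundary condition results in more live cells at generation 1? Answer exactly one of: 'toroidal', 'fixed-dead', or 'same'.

Answer: toroidal

Derivation:
Under TOROIDAL boundary, generation 1:
..**.
.....
...*.
*...*
.....
**..*
Population = 8

Under FIXED-DEAD boundary, generation 1:
*.**.
....*
*..**
.....
.....
.....
Population = 7

Comparison: toroidal=8, fixed-dead=7 -> toroidal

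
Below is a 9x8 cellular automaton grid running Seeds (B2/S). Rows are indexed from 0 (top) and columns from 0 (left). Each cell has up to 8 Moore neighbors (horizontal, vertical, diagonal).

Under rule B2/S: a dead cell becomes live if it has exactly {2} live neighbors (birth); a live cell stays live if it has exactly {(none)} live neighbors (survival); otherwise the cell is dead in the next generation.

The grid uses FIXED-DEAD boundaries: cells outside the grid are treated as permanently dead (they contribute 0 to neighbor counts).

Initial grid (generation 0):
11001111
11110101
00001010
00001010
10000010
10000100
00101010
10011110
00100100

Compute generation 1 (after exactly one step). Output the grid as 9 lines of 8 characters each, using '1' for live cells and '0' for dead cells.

Simulating step by step:
Generation 0 (given above): 30 live cells
Generation 1: 12 live cells
(generation 1 grid is the final answer)

Answer: 00000000
00000000
10000000
00010000
01001001
00011001
10000001
00000001
01000000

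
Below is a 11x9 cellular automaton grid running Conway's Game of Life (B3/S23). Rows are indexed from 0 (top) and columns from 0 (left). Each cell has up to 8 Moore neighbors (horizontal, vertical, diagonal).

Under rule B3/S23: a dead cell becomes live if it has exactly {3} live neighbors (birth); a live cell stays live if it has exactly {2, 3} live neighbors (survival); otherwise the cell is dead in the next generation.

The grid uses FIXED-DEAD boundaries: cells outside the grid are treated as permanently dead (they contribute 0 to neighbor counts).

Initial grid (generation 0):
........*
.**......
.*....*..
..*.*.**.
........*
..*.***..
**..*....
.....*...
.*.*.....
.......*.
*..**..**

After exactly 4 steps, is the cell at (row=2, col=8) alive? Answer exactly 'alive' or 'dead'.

Simulating step by step:
Generation 0 (given above): 26 live cells
Generation 1: 30 live cells
.........
.**......
.*.*.***.
.....***.
....*....
.*.***...
.*.**.*..
***.*....
.........
..***..**
.......**
Generation 2: 21 live cells
.........
.**...*..
.*..**.*.
.......*.
...*.....
.........
.........
***.**...
....*....
...*...**
...*...**
Generation 3: 25 live cells
.........
.**..**..
.**..*.*.
....*.*..
.........
.........
.*.......
.*.***...
.**.**...
...**..**
.......**
Generation 4: 28 live cells
.........
.**..**..
.****..*.
.....**..
.........
.........
..*.*....
**.*.*...
.*....*..
..*******
.......**

Cell (2,8) at generation 4: 0 -> dead

Answer: dead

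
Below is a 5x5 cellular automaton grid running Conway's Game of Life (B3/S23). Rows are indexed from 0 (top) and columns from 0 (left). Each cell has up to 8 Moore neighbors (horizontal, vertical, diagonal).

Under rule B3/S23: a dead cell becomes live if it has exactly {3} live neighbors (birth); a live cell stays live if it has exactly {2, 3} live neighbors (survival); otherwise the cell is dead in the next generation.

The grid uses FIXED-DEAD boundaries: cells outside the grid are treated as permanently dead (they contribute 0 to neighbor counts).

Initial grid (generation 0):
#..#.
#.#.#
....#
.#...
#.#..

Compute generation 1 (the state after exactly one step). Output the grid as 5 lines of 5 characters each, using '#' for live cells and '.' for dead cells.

Simulating step by step:
Generation 0 (given above): 9 live cells
Generation 1: 8 live cells
(generation 1 grid is the final answer)

Answer: .#.#.
.#..#
.#.#.
.#...
.#...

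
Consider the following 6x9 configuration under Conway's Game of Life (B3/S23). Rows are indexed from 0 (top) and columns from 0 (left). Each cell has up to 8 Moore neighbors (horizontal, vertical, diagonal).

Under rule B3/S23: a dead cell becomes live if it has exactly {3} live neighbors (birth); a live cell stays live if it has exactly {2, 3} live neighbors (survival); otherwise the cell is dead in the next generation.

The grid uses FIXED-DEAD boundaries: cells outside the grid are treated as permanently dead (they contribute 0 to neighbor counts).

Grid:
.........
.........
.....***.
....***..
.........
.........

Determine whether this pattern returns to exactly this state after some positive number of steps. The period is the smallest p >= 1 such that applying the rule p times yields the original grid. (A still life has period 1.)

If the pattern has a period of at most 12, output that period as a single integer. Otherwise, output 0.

Simulating and comparing each generation to the original:
Gen 0 (original, given above): 6 live cells
Gen 1: 6 live cells, differs from original
Gen 2: 6 live cells, MATCHES original -> period = 2

Answer: 2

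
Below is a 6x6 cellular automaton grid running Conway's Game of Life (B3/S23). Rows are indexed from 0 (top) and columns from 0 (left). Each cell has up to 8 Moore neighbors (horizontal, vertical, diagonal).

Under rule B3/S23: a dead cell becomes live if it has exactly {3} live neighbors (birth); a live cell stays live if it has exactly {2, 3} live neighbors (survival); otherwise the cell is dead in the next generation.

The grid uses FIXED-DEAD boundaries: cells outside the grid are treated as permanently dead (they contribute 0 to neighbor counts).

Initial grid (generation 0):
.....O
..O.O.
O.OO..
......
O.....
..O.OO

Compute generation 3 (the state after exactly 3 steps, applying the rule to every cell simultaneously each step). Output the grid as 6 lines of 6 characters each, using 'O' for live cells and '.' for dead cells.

Answer: ......
......
OOO...
......
......
......

Derivation:
Simulating step by step:
Generation 0 (given above): 10 live cells
Generation 1: 7 live cells
......
.OO.O.
.OOO..
.O....
......
......
Generation 2: 4 live cells
......
.O....
O..O..
.O....
......
......
Generation 3: 3 live cells
(generation 3 grid is the final answer)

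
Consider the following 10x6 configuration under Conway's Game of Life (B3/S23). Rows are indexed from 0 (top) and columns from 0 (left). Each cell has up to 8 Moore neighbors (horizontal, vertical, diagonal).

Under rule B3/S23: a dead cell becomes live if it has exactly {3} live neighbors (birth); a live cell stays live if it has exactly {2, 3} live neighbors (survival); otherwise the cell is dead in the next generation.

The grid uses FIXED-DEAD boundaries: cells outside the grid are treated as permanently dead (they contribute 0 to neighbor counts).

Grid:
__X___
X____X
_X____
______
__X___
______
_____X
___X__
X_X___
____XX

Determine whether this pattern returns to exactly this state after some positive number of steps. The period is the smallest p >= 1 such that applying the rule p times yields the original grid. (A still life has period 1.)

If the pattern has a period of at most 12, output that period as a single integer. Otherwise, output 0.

Answer: 0

Derivation:
Simulating and comparing each generation to the original:
Gen 0 (original, given above): 11 live cells
Gen 1: 3 live cells, differs from original
Gen 2: 0 live cells, differs from original
Gen 3: 0 live cells, differs from original
Gen 4: 0 live cells, differs from original
Gen 5: 0 live cells, differs from original
Gen 6: 0 live cells, differs from original
Gen 7: 0 live cells, differs from original
Gen 8: 0 live cells, differs from original
Gen 9: 0 live cells, differs from original
Gen 10: 0 live cells, differs from original
Gen 11: 0 live cells, differs from original
Gen 12: 0 live cells, differs from original
No period found within 12 steps.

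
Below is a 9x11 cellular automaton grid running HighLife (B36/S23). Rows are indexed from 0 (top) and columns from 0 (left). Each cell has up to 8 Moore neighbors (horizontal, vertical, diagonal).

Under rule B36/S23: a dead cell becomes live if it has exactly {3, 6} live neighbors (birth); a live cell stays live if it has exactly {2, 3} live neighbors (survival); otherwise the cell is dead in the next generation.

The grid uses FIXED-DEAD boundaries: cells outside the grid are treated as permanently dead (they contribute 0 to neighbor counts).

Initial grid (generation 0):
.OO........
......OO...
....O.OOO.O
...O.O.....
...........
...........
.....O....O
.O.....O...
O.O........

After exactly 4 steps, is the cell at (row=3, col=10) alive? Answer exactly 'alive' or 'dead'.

Simulating step by step:
Generation 0 (given above): 17 live cells
Generation 1: 11 live cells
...........
.....OO.O..
....O...O..
....OOOO...
...........
...........
...........
.O.........
.O.........
Generation 2: 11 live cells
...........
.....O.O...
....OO..O..
....OOOO...
.....OO....
...........
...........
...........
...........
Generation 3: 8 live cells
...........
....OOO....
......O.O..
.......O...
....O..O...
...........
...........
...........
...........
Generation 4: 8 live cells
.....O.....
.....OOO...
......O....
......OOO..
...........
...........
...........
...........
...........

Cell (3,10) at generation 4: 0 -> dead

Answer: dead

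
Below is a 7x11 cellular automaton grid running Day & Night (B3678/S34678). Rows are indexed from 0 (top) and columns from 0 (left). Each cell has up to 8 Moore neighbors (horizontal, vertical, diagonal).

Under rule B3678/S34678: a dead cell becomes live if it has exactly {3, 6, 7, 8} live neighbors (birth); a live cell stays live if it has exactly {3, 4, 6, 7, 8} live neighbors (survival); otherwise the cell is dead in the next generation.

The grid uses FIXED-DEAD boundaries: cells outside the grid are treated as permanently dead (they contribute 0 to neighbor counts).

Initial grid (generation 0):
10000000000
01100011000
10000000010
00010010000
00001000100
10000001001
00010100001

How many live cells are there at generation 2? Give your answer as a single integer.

Answer: 7

Derivation:
Simulating step by step:
Generation 0 (given above): 17 live cells
Generation 1: 10 live cells
01000000000
11000000000
01100011000
00000000000
00000001000
00001000010
00000000000
Generation 2: 7 live cells
10000000000
11000000000
11000000000
00000011000
00000000000
00000000000
00000000000
Population at generation 2: 7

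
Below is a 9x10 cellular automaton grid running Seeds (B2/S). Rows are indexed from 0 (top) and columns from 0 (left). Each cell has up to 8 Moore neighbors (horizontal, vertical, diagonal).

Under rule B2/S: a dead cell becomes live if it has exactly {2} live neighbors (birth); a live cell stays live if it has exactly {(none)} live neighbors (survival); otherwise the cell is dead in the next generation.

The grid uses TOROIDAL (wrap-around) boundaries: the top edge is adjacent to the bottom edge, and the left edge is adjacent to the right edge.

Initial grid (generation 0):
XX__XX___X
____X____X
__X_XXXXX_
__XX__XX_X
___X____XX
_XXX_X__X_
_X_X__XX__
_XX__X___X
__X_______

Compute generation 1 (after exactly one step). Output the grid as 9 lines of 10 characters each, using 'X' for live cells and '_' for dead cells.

Simulating step by step:
Generation 0 (given above): 35 live cells
Generation 1: 14 live cells
(generation 1 grid is the final answer)

Answer: __X_____X_
__X_______
XX________
XX________
_____X____
__________
_________X
____X__XX_
______X_X_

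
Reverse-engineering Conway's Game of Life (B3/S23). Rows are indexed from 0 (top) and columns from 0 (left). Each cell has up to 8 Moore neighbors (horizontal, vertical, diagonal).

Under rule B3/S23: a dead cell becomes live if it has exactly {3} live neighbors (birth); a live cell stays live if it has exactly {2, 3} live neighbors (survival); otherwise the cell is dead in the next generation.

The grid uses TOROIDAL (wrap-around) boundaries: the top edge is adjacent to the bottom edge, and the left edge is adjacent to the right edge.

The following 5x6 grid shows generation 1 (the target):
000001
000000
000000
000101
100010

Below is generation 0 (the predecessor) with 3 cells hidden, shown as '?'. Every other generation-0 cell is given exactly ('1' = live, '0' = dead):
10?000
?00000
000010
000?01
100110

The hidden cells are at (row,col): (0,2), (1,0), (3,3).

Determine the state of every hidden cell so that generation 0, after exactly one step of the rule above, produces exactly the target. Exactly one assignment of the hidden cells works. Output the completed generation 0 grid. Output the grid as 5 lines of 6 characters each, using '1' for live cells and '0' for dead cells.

Hidden generation-0 cells (in order): (0,2), (1,0), (3,3).
A hidden cell only influences target cells in its own 3x3 neighborhood. Try each of the 2^3 = 8 assignments, step the completed generation 0 forward once under B3/S23, and compare with the target:
  (0,2)=0 (1,0)=0 (3,3)=0 -> step reproduces the target at every cell -> ACCEPT
  (0,2)=0 (1,0)=0 (3,3)=1 -> step gives (2,4)='1' but target has '0' -> reject
  (0,2)=0 (1,0)=1 (3,3)=0 -> step gives (0,0)='1' but target has '0' -> reject
  (0,2)=0 (1,0)=1 (3,3)=1 -> step gives (0,0)='1' but target has '0' -> reject
  (0,2)=1 (1,0)=0 (3,3)=0 -> step gives (0,1)='1' but target has '0' -> reject
  (0,2)=1 (1,0)=0 (3,3)=1 -> step gives (0,1)='1' but target has '0' -> reject
  (0,2)=1 (1,0)=1 (3,3)=0 -> step gives (0,0)='1' but target has '0' -> reject
  (0,2)=1 (1,0)=1 (3,3)=1 -> step gives (0,0)='1' but target has '0' -> reject
Unique solution: (0,2)=dead, (1,0)=dead, (3,3)=dead.
Check: live-neighbor counts of every cell in the completed generation 0:
121223
110112
100112
211343
221124
Applying B3/S23 to generation 0 with these counts gives:
000001
000000
000000
000101
100010
which matches the target exactly.

Answer: 100000
000000
000010
000001
100110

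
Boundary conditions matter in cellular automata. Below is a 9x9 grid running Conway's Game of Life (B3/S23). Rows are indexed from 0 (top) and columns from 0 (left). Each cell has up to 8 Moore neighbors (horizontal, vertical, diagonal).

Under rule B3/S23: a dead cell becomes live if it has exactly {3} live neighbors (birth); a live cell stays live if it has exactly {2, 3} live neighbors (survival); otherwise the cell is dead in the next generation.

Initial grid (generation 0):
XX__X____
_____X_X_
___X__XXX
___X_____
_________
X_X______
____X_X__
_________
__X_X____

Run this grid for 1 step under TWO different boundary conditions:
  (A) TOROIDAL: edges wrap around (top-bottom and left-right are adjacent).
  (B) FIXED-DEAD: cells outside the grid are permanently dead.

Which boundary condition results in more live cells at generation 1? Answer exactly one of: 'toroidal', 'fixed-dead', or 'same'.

Under TOROIDAL boundary, generation 1:
_X_XXX___
X___XX_X_
____X_XXX
_______X_
_________
_________
_________
___X_X___
_X_X_____
Population = 17

Under FIXED-DEAD boundary, generation 1:
_________
____XX_XX
____X_XXX
_______X_
_________
_________
_________
___X_X___
_________
Population = 11

Comparison: toroidal=17, fixed-dead=11 -> toroidal

Answer: toroidal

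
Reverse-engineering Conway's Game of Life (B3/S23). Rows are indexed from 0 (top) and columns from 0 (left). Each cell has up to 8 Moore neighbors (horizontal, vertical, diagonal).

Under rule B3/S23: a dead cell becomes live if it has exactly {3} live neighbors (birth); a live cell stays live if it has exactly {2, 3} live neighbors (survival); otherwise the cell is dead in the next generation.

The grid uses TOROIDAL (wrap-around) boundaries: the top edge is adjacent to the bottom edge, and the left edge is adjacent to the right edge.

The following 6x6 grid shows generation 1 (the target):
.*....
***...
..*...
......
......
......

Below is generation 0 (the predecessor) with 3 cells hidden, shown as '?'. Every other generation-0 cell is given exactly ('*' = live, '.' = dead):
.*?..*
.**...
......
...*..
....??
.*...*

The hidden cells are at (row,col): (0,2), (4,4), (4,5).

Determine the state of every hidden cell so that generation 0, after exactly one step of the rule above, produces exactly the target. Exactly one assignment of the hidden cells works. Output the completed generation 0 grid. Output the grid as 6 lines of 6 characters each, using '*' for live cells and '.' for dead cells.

Hidden generation-0 cells (in order): (0,2), (4,4), (4,5).
A hidden cell only influences target cells in its own 3x3 neighborhood. Try each of the 2^3 = 8 assignments, step the completed generation 0 forward once under B3/S23, and compare with the target:
  (0,2)=. (4,4)=. (4,5)=. -> step reproduces the target at every cell -> ACCEPT
  (0,2)=. (4,4)=. (4,5)=* -> step gives (4,0)='*' but target has '.' -> reject
  (0,2)=. (4,4)=* (4,5)=. -> step gives (4,4)='*' but target has '.' -> reject
  (0,2)=. (4,4)=* (4,5)=* -> step gives (3,4)='*' but target has '.' -> reject
  (0,2)=* (4,4)=. (4,5)=. -> step gives (0,1)='.' but target has '*' -> reject
  (0,2)=* (4,4)=. (4,5)=* -> step gives (0,1)='.' but target has '*' -> reject
  (0,2)=* (4,4)=* (4,5)=. -> step gives (0,1)='.' but target has '*' -> reject
  (0,2)=* (4,4)=* (4,5)=* -> step gives (0,1)='.' but target has '*' -> reject
Unique solution: (0,2)=dead, (4,4)=dead, (4,5)=dead.
Check: live-neighbor counts of every cell in the completed generation 0:
534121
322111
123210
001010
212121
412021
Applying B3/S23 to generation 0 with these counts gives:
.*....
***...
..*...
......
......
......
which matches the target exactly.

Answer: .*...*
.**...
......
...*..
......
.*...*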